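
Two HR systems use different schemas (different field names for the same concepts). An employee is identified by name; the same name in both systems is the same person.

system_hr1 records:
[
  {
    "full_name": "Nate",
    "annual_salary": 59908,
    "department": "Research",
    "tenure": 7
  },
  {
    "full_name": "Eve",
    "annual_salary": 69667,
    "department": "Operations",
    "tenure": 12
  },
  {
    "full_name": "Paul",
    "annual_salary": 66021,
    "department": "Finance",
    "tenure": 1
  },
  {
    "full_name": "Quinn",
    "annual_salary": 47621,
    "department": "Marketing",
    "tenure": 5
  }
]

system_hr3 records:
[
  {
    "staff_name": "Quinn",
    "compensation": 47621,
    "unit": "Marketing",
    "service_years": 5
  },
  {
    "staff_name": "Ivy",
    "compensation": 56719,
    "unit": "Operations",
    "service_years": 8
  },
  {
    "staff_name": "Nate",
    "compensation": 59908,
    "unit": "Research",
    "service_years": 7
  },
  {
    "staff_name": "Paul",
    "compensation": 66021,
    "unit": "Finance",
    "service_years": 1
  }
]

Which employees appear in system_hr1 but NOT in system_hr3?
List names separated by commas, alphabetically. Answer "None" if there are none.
Eve

Schema mapping: "full_name" (system_hr1) = "staff_name" (system_hr3) = employee name

Names in system_hr1: ['Eve', 'Nate', 'Paul', 'Quinn']
Names in system_hr3: ['Ivy', 'Nate', 'Paul', 'Quinn']

In system_hr1 but not system_hr3: ['Eve']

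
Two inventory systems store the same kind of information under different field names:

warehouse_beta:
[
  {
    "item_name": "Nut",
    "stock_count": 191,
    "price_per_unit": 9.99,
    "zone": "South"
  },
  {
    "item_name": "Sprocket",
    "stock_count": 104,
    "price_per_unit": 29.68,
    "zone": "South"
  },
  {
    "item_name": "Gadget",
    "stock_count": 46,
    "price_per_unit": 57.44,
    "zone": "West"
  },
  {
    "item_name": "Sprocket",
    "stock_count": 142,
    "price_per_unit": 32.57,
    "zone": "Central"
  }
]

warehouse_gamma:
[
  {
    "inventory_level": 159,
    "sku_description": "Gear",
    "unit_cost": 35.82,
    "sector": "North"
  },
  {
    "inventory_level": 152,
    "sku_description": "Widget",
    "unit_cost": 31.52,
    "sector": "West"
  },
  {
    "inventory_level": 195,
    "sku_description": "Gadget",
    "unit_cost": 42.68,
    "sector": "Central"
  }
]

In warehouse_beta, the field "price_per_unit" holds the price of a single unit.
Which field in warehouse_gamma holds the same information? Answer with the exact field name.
unit_cost

In warehouse_beta, "price_per_unit" holds the price of a single unit.
The fields in warehouse_gamma are: "inventory_level", "sku_description", "unit_cost", "sector".
"unit_cost" is the match: the name refers to the same concept and its values are decimal currency amounts (e.g. 35.82, 31.52).
The other fields ("inventory_level", "sku_description", "sector") hold different kinds of data.

So "price_per_unit" in warehouse_beta corresponds to "unit_cost" in warehouse_gamma.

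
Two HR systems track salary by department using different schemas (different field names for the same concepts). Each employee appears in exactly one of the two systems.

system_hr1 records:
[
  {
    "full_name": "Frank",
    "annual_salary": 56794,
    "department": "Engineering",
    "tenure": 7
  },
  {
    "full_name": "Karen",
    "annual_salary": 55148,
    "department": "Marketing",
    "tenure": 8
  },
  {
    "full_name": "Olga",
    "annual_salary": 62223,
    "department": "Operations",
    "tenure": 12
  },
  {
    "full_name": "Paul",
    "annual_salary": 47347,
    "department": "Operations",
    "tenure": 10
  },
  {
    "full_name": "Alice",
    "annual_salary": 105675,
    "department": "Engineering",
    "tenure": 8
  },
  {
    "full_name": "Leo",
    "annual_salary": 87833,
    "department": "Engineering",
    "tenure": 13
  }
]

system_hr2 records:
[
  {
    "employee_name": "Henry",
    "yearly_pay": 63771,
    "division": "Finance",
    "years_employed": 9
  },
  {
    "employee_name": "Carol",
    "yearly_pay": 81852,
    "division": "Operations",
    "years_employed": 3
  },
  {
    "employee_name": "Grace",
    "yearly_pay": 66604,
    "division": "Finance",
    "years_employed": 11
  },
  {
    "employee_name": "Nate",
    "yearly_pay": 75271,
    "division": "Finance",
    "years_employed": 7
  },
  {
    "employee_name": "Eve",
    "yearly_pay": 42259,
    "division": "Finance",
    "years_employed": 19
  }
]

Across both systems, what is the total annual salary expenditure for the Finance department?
247905

Schema mappings:
- "department" (system_hr1) = "division" (system_hr2) = department
- "annual_salary" (system_hr1) = "yearly_pay" (system_hr2) = salary

Finance salaries from system_hr1: 0
Finance salaries from system_hr2: 247905

Total: 0 + 247905 = 247905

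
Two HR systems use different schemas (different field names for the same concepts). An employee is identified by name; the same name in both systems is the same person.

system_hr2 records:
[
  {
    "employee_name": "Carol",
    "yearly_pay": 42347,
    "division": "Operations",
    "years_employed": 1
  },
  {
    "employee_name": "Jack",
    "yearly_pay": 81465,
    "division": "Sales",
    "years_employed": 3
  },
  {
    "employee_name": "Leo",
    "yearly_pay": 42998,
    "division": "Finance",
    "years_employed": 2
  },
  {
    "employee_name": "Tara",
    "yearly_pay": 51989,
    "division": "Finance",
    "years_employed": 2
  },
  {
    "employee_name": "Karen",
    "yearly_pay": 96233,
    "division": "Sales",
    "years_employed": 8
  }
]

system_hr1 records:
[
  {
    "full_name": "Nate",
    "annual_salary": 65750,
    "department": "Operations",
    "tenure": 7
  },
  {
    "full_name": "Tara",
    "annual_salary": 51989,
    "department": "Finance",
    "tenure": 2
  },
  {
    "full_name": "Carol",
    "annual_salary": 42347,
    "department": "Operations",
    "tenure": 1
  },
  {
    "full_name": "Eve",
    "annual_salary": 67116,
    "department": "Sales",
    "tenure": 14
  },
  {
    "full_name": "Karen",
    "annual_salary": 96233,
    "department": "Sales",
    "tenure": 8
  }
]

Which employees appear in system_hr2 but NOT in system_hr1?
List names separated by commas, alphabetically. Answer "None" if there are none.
Jack, Leo

Schema mapping: "employee_name" (system_hr2) = "full_name" (system_hr1) = employee name

Names in system_hr2: ['Carol', 'Jack', 'Karen', 'Leo', 'Tara']
Names in system_hr1: ['Carol', 'Eve', 'Karen', 'Nate', 'Tara']

In system_hr2 but not system_hr1: ['Jack', 'Leo']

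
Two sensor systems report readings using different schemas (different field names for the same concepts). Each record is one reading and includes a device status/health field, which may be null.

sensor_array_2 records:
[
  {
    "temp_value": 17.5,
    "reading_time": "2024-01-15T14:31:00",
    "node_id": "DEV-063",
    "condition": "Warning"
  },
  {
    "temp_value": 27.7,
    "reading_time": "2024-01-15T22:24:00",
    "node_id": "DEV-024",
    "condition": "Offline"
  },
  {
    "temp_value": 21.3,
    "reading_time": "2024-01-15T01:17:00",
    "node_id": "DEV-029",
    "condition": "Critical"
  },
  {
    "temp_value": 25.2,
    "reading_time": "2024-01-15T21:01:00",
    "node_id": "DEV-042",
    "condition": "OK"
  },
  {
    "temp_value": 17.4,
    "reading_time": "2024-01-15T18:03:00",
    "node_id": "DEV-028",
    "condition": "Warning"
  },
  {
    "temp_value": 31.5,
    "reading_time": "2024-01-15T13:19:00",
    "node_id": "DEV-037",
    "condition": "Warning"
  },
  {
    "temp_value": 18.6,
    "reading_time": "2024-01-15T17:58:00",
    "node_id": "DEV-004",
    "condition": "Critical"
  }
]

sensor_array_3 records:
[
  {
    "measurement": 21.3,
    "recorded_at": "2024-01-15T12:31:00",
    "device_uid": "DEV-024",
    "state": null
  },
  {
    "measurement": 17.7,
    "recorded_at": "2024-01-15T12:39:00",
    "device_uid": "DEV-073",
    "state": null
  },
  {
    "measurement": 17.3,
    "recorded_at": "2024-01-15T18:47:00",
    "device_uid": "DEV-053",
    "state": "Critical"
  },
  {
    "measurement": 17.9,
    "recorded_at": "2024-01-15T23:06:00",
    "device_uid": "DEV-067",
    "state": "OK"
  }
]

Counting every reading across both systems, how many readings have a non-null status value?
9

Schema mapping: "condition" (sensor_array_2) = "state" (sensor_array_3) = status

Non-null in sensor_array_2: 7
Non-null in sensor_array_3: 2

Total non-null: 7 + 2 = 9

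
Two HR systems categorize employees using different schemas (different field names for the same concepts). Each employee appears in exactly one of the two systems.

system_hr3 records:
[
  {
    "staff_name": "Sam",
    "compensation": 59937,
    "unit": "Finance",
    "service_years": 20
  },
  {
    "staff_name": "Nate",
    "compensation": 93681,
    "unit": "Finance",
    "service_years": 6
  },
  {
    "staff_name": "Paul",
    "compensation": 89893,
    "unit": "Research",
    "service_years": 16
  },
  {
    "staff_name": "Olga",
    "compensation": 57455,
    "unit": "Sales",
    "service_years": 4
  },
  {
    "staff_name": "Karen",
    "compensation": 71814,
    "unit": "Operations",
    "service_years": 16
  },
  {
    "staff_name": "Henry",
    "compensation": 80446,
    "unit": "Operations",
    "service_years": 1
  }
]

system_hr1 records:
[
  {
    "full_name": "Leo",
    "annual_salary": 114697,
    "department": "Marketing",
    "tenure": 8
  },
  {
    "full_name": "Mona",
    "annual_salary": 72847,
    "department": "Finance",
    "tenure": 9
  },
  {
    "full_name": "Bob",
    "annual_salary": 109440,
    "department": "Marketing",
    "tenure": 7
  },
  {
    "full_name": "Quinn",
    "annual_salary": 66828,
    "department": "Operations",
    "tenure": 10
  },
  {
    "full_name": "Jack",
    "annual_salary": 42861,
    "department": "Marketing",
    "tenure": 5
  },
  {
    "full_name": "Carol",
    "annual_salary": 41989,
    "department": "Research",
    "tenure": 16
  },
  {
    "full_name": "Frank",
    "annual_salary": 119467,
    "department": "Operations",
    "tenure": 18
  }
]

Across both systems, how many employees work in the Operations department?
4

Schema mapping: "unit" (system_hr3) = "department" (system_hr1) = department

Operations employees in system_hr3: 2
Operations employees in system_hr1: 2

Total in Operations: 2 + 2 = 4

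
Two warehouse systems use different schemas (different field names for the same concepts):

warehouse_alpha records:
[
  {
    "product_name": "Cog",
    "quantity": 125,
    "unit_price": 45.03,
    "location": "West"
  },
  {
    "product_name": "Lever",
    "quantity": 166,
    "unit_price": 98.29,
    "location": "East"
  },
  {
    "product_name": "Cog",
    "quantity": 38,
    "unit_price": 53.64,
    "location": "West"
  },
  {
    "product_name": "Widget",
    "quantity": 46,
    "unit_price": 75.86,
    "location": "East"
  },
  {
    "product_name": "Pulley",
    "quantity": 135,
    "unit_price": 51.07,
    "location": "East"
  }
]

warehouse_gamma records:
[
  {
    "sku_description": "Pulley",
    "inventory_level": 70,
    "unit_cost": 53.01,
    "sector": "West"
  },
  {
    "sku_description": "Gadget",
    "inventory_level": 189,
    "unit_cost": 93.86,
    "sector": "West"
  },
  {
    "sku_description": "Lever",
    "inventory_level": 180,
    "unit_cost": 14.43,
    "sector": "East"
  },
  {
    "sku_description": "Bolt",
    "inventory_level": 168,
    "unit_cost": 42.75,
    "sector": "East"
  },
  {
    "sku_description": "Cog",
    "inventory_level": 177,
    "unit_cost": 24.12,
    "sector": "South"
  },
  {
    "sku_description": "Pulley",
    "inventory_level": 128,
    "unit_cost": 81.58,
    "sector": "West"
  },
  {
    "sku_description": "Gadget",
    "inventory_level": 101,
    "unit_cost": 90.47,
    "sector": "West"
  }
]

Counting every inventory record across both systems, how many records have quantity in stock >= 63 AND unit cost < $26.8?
2

Schema mappings:
- "quantity" (warehouse_alpha) = "inventory_level" (warehouse_gamma) = quantity
- "unit_price" (warehouse_alpha) = "unit_cost" (warehouse_gamma) = unit cost

Records meeting both conditions in warehouse_alpha: 0
Records meeting both conditions in warehouse_gamma: 2

Total: 0 + 2 = 2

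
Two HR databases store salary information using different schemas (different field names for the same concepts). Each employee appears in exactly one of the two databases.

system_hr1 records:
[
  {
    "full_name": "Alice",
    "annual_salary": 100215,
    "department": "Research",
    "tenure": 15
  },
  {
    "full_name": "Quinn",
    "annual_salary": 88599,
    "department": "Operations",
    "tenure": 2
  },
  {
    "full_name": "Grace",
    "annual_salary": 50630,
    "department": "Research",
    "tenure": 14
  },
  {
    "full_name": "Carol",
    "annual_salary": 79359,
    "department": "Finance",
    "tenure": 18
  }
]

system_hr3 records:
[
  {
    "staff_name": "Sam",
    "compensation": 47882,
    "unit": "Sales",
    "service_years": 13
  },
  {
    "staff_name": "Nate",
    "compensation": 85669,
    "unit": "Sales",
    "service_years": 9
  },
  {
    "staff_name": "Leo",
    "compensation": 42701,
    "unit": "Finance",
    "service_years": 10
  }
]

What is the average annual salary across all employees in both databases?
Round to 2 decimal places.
70722.14

Schema mapping: "annual_salary" (system_hr1) = "compensation" (system_hr3) = annual salary

All salaries: [100215, 88599, 50630, 79359, 47882, 85669, 42701]
Sum: 495055
Count: 7
Average: 495055 / 7 = 70722.14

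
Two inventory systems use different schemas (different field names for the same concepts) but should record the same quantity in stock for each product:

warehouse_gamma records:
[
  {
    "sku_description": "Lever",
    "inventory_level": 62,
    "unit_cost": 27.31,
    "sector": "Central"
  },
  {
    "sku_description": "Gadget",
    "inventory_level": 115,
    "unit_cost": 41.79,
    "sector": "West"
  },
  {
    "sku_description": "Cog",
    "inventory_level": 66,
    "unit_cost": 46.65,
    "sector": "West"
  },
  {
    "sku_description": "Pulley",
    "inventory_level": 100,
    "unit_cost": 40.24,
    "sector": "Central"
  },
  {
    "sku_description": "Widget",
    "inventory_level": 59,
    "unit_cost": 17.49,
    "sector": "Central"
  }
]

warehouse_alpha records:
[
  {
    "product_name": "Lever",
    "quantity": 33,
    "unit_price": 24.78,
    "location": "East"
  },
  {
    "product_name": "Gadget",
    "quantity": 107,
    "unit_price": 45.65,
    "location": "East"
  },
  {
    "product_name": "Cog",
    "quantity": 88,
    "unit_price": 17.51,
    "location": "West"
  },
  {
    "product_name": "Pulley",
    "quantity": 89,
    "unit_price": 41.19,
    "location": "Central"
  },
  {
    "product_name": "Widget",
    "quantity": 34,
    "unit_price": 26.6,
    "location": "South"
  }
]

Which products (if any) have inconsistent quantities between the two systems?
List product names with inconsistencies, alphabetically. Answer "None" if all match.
Cog, Gadget, Lever, Pulley, Widget

Schema mappings:
- "sku_description" (warehouse_gamma) = "product_name" (warehouse_alpha) = product name
- "inventory_level" (warehouse_gamma) = "quantity" (warehouse_alpha) = quantity

Comparison:
  Lever: 62 vs 33 - MISMATCH
  Gadget: 115 vs 107 - MISMATCH
  Cog: 66 vs 88 - MISMATCH
  Pulley: 100 vs 89 - MISMATCH
  Widget: 59 vs 34 - MISMATCH

Products with inconsistencies: Cog, Gadget, Lever, Pulley, Widget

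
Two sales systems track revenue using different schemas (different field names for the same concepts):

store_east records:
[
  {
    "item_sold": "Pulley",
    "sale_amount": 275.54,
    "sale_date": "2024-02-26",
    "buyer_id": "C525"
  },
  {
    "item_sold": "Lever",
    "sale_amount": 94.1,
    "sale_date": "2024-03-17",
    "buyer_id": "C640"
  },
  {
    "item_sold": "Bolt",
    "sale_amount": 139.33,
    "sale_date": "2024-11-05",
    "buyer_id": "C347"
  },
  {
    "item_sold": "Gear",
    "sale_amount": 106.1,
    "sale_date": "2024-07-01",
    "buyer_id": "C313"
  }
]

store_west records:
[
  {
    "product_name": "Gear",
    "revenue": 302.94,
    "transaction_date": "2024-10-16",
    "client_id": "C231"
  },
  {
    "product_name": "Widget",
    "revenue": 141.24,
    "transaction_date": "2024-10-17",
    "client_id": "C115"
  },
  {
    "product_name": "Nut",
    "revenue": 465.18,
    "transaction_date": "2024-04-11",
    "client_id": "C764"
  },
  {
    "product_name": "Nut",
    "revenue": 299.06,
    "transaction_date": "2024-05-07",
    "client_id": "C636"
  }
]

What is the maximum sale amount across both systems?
465.18

Reconcile: "sale_amount" (store_east) = "revenue" (store_west) = sale amount

Maximum in store_east: 275.54
Maximum in store_west: 465.18

Overall maximum: max(275.54, 465.18) = 465.18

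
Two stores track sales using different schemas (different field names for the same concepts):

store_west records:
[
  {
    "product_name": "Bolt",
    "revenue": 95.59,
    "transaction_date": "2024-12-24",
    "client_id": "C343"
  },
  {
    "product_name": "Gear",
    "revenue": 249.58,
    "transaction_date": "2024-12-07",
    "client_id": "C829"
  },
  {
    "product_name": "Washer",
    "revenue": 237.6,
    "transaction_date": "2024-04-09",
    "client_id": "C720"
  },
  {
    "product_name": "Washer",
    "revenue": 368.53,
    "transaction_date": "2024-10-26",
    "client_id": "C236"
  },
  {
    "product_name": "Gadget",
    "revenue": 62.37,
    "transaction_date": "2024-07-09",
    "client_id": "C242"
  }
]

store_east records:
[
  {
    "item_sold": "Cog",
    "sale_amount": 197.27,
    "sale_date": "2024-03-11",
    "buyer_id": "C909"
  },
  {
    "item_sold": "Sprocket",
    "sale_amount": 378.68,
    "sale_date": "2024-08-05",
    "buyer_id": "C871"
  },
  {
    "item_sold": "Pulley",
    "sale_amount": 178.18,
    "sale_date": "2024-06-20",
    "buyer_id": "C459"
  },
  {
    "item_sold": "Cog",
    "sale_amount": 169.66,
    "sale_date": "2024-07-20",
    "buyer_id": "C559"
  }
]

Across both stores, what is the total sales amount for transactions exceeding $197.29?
1234.39

Schema mapping: "revenue" (store_west) = "sale_amount" (store_east) = sale amount

Sum of sales > $197.29 in store_west: 855.71
Sum of sales > $197.29 in store_east: 378.68

Total: 855.71 + 378.68 = 1234.39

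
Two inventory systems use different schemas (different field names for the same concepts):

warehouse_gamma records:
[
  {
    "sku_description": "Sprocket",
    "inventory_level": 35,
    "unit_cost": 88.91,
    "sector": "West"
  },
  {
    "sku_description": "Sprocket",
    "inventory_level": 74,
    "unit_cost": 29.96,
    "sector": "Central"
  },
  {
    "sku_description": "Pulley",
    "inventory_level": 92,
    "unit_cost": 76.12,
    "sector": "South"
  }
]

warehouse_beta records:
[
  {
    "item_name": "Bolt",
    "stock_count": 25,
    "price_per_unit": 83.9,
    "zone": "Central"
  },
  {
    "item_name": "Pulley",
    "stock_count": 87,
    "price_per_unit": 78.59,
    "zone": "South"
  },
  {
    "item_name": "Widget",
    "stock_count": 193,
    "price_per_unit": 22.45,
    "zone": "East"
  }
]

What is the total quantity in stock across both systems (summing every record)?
506

To reconcile these schemas, identify the field holding the quantity in stock in each system:
1. In warehouse_gamma it is "inventory_level"
2. In warehouse_beta it is "stock_count"

From warehouse_gamma: 35 + 74 + 92 = 201
From warehouse_beta: 25 + 87 + 193 = 305

Total: 201 + 305 = 506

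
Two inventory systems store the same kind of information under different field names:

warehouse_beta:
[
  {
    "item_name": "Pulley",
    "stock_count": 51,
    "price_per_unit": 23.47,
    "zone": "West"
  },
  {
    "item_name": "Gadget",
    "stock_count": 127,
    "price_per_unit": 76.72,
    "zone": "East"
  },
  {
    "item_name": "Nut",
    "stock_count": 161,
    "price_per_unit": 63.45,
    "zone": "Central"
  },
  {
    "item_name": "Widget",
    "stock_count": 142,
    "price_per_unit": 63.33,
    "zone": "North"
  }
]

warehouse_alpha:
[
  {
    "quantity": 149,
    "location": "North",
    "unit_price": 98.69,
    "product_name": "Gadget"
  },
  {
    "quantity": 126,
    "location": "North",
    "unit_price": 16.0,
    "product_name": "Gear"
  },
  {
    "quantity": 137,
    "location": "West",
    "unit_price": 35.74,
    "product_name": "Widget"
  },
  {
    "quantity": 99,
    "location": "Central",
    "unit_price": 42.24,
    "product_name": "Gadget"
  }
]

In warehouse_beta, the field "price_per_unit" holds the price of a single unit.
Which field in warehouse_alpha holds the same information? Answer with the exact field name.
unit_price

In warehouse_beta, "price_per_unit" holds the price of a single unit.
The fields in warehouse_alpha are: "quantity", "location", "unit_price", "product_name".
"unit_price" is the match: the name refers to the same concept and its values are decimal currency amounts (e.g. 98.69, 16.0).
The other fields ("quantity", "location", "product_name") hold different kinds of data.

So "price_per_unit" in warehouse_beta corresponds to "unit_price" in warehouse_alpha.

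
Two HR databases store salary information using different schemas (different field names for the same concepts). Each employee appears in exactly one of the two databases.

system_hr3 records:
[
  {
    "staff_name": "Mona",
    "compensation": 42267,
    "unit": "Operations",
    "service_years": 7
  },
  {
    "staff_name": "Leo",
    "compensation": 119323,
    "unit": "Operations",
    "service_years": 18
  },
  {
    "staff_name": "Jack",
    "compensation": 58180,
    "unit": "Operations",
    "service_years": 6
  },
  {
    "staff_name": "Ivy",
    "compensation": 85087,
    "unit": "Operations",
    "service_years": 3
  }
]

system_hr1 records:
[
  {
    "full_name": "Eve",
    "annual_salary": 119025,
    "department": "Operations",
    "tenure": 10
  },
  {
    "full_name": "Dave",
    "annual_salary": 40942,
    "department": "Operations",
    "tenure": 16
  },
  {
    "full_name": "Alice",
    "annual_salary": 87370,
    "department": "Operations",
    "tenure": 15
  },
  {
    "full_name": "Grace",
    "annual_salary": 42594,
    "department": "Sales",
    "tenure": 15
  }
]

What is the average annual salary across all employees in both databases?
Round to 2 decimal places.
74348.50

Schema mapping: "compensation" (system_hr3) = "annual_salary" (system_hr1) = annual salary

All salaries: [42267, 119323, 58180, 85087, 119025, 40942, 87370, 42594]
Sum: 594788
Count: 8
Average: 594788 / 8 = 74348.50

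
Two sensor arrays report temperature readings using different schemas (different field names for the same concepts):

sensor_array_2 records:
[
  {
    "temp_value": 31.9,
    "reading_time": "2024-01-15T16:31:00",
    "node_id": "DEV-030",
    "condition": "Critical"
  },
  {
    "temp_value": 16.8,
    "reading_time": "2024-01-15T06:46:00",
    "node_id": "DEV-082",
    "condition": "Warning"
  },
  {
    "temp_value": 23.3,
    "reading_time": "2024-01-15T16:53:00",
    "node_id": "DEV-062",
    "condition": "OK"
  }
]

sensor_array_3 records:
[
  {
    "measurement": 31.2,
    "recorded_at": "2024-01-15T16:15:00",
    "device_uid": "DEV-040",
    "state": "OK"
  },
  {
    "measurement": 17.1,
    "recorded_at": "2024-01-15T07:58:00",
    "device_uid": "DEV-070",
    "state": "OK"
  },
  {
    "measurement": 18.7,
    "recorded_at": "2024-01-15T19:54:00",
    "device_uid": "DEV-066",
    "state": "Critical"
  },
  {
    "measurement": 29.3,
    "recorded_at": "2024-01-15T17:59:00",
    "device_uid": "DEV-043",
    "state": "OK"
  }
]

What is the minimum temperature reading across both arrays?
16.8

Schema mapping: "temp_value" (sensor_array_2) = "measurement" (sensor_array_3) = temperature reading

Minimum in sensor_array_2: 16.8
Minimum in sensor_array_3: 17.1

Overall minimum: min(16.8, 17.1) = 16.8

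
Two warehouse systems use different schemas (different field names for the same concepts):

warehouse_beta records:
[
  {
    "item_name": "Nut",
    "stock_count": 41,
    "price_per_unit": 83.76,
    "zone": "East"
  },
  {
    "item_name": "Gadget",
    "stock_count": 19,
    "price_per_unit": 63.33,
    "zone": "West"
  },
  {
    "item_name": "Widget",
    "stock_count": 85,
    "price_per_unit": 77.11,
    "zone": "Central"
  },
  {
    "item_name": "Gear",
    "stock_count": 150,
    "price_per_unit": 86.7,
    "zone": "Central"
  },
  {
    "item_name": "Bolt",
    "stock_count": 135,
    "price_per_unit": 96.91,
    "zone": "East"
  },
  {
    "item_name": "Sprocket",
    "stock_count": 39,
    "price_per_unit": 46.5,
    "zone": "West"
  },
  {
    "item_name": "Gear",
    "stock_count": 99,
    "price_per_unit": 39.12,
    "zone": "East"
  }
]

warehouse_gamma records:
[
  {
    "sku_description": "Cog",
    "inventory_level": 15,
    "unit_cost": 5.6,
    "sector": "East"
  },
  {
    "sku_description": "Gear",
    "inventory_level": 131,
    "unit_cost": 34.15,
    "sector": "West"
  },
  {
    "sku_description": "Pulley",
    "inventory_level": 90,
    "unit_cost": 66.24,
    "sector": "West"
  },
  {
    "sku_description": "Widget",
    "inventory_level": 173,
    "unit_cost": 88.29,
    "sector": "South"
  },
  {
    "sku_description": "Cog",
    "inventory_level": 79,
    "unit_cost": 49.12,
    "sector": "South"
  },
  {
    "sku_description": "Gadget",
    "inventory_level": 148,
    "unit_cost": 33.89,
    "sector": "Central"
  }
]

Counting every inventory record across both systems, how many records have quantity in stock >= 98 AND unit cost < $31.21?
0

Schema mappings:
- "stock_count" (warehouse_beta) = "inventory_level" (warehouse_gamma) = quantity
- "price_per_unit" (warehouse_beta) = "unit_cost" (warehouse_gamma) = unit cost

Records meeting both conditions in warehouse_beta: 0
Records meeting both conditions in warehouse_gamma: 0

Total: 0 + 0 = 0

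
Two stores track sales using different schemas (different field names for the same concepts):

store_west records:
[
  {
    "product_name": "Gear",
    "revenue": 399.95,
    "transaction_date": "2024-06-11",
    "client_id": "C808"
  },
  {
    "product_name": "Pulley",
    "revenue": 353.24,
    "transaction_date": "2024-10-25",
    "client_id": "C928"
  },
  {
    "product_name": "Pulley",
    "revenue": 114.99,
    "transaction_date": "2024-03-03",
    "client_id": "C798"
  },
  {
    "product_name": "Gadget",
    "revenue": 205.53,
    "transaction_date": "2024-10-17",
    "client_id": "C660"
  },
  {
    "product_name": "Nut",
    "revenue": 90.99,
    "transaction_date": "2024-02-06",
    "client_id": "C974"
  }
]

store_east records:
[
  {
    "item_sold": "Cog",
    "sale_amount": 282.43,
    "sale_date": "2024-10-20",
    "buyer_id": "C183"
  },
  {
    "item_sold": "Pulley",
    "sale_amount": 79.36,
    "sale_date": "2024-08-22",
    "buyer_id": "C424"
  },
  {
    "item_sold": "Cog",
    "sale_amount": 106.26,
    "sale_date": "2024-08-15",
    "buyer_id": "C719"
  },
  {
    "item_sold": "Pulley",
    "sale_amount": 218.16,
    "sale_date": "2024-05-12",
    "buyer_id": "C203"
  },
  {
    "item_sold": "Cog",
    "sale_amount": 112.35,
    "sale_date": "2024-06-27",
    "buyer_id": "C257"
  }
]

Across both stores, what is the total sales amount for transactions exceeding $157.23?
1459.31

Schema mapping: "revenue" (store_west) = "sale_amount" (store_east) = sale amount

Sum of sales > $157.23 in store_west: 958.72
Sum of sales > $157.23 in store_east: 500.59

Total: 958.72 + 500.59 = 1459.31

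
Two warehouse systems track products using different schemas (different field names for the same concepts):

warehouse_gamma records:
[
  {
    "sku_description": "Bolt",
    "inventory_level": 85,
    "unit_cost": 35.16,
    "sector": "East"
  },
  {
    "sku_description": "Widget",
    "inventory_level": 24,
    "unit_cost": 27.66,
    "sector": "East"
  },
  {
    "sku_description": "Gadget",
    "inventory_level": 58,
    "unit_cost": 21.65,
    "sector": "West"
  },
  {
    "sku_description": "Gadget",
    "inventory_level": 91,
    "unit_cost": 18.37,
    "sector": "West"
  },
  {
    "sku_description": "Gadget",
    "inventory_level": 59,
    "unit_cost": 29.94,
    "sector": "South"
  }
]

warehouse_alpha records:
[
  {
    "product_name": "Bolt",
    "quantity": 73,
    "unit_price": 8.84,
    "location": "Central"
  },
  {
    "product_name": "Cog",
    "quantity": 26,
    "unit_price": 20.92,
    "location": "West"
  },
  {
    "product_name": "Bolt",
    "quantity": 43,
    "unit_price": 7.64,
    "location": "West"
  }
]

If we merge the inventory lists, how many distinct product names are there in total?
4

Schema mapping: "sku_description" (warehouse_gamma) = "product_name" (warehouse_alpha) = product name

Products in warehouse_gamma: ['Bolt', 'Gadget', 'Widget']
Products in warehouse_alpha: ['Bolt', 'Cog']

Union (unique products): ['Bolt', 'Cog', 'Gadget', 'Widget']
Count: 4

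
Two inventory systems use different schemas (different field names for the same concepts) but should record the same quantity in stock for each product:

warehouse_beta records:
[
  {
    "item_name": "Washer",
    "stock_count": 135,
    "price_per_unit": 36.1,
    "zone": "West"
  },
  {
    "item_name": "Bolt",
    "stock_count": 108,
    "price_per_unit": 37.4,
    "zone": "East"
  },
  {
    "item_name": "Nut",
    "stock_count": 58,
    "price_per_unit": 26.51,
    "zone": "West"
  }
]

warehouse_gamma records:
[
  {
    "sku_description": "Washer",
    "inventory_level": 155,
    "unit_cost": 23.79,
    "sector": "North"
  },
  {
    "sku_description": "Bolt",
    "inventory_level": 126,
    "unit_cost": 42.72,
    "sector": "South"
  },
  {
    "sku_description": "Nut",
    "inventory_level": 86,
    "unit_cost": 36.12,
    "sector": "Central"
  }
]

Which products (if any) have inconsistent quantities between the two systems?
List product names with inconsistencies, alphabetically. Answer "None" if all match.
Bolt, Nut, Washer

Schema mappings:
- "item_name" (warehouse_beta) = "sku_description" (warehouse_gamma) = product name
- "stock_count" (warehouse_beta) = "inventory_level" (warehouse_gamma) = quantity

Comparison:
  Washer: 135 vs 155 - MISMATCH
  Bolt: 108 vs 126 - MISMATCH
  Nut: 58 vs 86 - MISMATCH

Products with inconsistencies: Bolt, Nut, Washer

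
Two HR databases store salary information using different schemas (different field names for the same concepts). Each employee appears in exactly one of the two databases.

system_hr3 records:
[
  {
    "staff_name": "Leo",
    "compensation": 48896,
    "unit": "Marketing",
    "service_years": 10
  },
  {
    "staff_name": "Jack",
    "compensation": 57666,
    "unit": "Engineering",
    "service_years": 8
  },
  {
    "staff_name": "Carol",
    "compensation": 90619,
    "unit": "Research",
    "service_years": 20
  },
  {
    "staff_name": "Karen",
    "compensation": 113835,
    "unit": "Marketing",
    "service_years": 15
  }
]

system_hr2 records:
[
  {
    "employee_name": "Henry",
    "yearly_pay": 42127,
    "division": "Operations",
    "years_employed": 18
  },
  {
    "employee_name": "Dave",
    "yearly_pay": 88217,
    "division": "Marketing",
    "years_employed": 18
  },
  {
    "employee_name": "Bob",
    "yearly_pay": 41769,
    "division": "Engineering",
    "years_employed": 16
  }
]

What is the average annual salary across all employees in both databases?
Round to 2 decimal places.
69018.43

Schema mapping: "compensation" (system_hr3) = "yearly_pay" (system_hr2) = annual salary

All salaries: [48896, 57666, 90619, 113835, 42127, 88217, 41769]
Sum: 483129
Count: 7
Average: 483129 / 7 = 69018.43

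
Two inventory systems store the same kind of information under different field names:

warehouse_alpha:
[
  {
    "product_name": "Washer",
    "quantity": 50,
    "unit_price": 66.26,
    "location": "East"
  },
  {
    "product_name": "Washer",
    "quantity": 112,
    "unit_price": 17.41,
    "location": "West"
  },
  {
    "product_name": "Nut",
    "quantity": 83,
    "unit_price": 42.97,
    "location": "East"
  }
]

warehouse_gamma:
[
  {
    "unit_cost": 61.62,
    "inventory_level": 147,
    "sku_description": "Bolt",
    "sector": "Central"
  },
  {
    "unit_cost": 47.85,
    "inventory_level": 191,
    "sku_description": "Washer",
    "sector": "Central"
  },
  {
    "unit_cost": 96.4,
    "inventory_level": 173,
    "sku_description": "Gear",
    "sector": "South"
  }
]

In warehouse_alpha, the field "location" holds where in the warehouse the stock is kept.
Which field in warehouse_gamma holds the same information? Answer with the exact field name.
sector

In warehouse_alpha, "location" holds where in the warehouse the stock is kept.
The fields in warehouse_gamma are: "unit_cost", "inventory_level", "sku_description", "sector".
"sector" is the match: the name refers to the same concept and its values are area labels (e.g. 'Central', 'South').
The other fields ("unit_cost", "inventory_level", "sku_description") hold different kinds of data.

So "location" in warehouse_alpha corresponds to "sector" in warehouse_gamma.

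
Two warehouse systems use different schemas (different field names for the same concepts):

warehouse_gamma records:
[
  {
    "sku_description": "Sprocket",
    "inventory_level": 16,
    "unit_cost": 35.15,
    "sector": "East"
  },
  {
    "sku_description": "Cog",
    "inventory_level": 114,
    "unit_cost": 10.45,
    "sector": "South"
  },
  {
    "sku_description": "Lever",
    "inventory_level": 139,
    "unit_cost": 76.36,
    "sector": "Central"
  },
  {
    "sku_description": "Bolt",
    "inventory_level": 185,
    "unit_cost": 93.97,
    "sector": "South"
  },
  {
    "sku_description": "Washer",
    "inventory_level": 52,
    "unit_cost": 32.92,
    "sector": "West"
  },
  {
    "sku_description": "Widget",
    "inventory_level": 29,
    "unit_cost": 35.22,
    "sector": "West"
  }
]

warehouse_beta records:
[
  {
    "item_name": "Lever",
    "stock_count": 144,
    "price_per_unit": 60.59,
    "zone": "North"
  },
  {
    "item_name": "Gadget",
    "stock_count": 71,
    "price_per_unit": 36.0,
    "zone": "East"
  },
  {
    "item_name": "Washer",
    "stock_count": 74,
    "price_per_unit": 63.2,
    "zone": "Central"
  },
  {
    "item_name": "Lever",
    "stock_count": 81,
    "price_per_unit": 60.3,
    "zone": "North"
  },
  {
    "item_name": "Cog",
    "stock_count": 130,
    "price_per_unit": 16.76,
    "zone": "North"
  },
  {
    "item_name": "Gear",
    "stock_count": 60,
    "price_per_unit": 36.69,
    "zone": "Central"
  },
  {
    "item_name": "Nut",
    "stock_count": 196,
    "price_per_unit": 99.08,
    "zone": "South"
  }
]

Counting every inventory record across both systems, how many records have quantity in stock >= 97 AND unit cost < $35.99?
2

Schema mappings:
- "inventory_level" (warehouse_gamma) = "stock_count" (warehouse_beta) = quantity
- "unit_cost" (warehouse_gamma) = "price_per_unit" (warehouse_beta) = unit cost

Records meeting both conditions in warehouse_gamma: 1
Records meeting both conditions in warehouse_beta: 1

Total: 1 + 1 = 2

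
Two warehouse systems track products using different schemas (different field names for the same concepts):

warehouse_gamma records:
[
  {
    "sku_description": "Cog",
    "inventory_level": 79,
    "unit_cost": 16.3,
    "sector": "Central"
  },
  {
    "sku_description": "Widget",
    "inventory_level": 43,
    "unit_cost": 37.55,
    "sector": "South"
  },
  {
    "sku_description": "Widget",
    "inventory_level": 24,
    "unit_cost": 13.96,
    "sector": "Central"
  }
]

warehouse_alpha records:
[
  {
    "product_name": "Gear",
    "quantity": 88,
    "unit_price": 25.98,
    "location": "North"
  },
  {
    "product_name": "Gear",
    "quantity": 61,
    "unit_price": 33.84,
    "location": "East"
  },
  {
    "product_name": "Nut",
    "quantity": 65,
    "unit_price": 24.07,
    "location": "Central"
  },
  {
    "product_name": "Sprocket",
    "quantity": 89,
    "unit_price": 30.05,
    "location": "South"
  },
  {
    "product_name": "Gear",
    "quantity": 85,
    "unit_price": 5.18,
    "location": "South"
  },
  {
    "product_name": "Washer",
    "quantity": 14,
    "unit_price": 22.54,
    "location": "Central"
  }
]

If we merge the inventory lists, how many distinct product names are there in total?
6

Schema mapping: "sku_description" (warehouse_gamma) = "product_name" (warehouse_alpha) = product name

Products in warehouse_gamma: ['Cog', 'Widget']
Products in warehouse_alpha: ['Gear', 'Nut', 'Sprocket', 'Washer']

Union (unique products): ['Cog', 'Gear', 'Nut', 'Sprocket', 'Washer', 'Widget']
Count: 6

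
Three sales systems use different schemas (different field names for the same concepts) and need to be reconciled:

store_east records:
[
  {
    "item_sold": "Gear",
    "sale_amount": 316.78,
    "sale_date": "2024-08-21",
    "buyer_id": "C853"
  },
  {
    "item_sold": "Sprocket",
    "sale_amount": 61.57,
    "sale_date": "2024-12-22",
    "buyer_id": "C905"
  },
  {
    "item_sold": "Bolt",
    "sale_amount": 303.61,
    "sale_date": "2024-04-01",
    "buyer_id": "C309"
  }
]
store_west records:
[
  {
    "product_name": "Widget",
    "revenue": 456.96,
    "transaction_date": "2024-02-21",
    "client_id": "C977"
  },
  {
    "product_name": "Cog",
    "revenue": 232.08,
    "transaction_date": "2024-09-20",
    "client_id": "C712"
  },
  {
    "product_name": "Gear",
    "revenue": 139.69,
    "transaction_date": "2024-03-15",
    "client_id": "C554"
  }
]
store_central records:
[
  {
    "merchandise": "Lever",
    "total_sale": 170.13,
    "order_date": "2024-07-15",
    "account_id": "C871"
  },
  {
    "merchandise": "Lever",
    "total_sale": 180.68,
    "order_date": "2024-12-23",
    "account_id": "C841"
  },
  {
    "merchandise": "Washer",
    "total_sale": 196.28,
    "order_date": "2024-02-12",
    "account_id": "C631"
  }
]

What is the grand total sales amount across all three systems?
2057.78

Schema reconciliation - all amount fields map to sale amount:

store_east (sale_amount): 681.96
store_west (revenue): 828.73
store_central (total_sale): 547.09

Grand total: 2057.78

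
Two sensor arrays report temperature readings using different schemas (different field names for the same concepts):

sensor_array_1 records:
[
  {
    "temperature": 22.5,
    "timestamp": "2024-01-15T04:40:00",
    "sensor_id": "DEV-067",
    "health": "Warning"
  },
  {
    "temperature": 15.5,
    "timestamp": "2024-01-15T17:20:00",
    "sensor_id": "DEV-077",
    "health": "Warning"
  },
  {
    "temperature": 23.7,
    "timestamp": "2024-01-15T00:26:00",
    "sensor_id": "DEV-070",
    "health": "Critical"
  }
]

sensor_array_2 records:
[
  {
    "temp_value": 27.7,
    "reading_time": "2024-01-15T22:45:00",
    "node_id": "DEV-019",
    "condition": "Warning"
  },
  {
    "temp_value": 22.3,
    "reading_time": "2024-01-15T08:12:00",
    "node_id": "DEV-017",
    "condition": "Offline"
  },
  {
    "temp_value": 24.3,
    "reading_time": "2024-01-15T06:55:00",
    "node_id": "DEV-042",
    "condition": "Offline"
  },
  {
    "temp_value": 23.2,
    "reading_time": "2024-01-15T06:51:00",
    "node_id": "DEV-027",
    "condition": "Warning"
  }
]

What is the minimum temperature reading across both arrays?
15.5

Schema mapping: "temperature" (sensor_array_1) = "temp_value" (sensor_array_2) = temperature reading

Minimum in sensor_array_1: 15.5
Minimum in sensor_array_2: 22.3

Overall minimum: min(15.5, 22.3) = 15.5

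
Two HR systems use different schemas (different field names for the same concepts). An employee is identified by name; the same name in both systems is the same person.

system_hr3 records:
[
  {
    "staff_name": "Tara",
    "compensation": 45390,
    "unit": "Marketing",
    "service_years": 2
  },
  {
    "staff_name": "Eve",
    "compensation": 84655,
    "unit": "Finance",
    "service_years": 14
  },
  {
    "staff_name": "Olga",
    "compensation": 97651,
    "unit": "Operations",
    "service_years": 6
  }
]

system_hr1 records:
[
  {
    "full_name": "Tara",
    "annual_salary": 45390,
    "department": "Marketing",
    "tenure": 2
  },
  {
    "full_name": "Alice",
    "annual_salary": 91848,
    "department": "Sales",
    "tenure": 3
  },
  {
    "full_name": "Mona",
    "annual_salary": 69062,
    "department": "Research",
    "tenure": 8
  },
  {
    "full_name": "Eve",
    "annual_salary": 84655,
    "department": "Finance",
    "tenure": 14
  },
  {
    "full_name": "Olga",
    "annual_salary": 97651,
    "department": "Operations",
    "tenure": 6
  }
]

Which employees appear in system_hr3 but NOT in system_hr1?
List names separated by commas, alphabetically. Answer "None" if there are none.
None

Schema mapping: "staff_name" (system_hr3) = "full_name" (system_hr1) = employee name

Names in system_hr3: ['Eve', 'Olga', 'Tara']
Names in system_hr1: ['Alice', 'Eve', 'Mona', 'Olga', 'Tara']

In system_hr3 but not system_hr1: None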